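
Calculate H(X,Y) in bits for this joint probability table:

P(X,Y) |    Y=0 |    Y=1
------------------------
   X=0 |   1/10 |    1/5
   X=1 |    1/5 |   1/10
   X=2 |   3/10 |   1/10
2.4464 bits

Joint entropy is H(X,Y) = -Σ_{x,y} p(x,y) log p(x,y).

Summing over all non-zero entries:
H(X,Y) = -[1/10·log_2(1/10) + 1/5·log_2(1/5) + 1/5·log_2(1/5) + 1/10·log_2(1/10) + 3/10·log_2(3/10) + 1/10·log_2(1/10)]
H(X,Y) = 2.4464 bits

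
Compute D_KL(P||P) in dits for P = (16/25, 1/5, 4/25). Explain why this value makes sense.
0.0000 dits

KL divergence satisfies the Gibbs inequality: D_KL(P||Q) ≥ 0 for all distributions P, Q.

D_KL(P||Q) = Σ p(x) log(p(x)/q(x))
Each term is p(x) × log_10(p(x)/p(x)) = p(x) × log_10(1) = 0, so the sum is 0.
D_KL(P||Q) = 0.0000 dits

When P = Q, the KL divergence is exactly 0, as there is no 'divergence' between identical distributions.

This non-negativity is a fundamental property: relative entropy cannot be negative because it measures how different Q is from P.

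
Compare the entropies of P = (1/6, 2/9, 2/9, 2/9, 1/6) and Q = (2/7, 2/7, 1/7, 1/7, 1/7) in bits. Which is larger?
P

Computing entropies in bits:
H(P) = 2.3083
H(Q) = 2.2359

Distribution P has higher entropy.

Intuition: The distribution closer to uniform (more spread out) has higher entropy.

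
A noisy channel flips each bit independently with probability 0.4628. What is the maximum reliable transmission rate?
0.0040 bits

For a binary symmetric channel (BSC) with error probability p:
Capacity C = 1 - H(p) bits per symbol

where H(p) = -p log₂(p) - (1-p) log₂(1-p) is the binary entropy function.

H(0.4628) = 0.9960 bits
C = 1 - 0.9960 = 0.0040 bits per symbol

This means we can reliably transmit up to 0.0040 bits of information per channel use.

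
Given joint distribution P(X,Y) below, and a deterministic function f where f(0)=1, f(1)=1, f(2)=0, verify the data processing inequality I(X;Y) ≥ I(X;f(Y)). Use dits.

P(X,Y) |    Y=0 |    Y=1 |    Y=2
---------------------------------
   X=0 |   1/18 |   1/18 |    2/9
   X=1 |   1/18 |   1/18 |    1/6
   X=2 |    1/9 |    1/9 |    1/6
I(X;Y) = 0.0097, I(X;f(Y)) = 0.0097, inequality holds: 0.0097 ≥ 0.0097

Data Processing Inequality: For any Markov chain X → Y → Z, we have I(X;Y) ≥ I(X;Z).

Here Z = f(Y) is a deterministic function of Y, forming X → Y → Z.

Original I(X;Y) = 0.0097 dits

After applying f:
P(X,Z) where Z=f(Y):
- P(X,Z=0) = P(X,Y=2)
- P(X,Z=1) = P(X,Y=0) + P(X,Y=1)

I(X;Z) = I(X;f(Y)) = 0.0097 dits

Verification: 0.0097 ≥ 0.0097 ✓

Information cannot be created by processing; the function f can only lose information about X.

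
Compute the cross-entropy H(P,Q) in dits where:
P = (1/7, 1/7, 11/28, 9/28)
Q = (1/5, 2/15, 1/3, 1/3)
0.5657 dits

Cross-entropy: H(P,Q) = -Σ p(x) log q(x)

Alternatively: H(P,Q) = H(P) + D_KL(P||Q)
H(P) = 0.5593 dits
D_KL(P||Q) = 0.0064 dits

H(P,Q) = 0.5593 + 0.0064 = 0.5657 dits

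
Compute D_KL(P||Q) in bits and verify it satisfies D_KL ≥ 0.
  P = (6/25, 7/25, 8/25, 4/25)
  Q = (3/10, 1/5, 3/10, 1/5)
0.0369 bits

KL divergence satisfies the Gibbs inequality: D_KL(P||Q) ≥ 0 for all distributions P, Q.

D_KL(P||Q) = Σ p(x) log(p(x)/q(x))
Term by term:
  x=0: 6/25 × log_2[(6/25)/(3/10)] = -0.0773
  x=1: 7/25 × log_2[(7/25)/(1/5)] = 0.1359
  x=2: 8/25 × log_2[(8/25)/(3/10)] = 0.0298
  x=3: 4/25 × log_2[(4/25)/(1/5)] = -0.0515
D_KL(P||Q) = 0.0369 bits

D_KL(P||Q) = 0.0369 ≥ 0 ✓

This non-negativity is a fundamental property: relative entropy cannot be negative because it measures how different Q is from P.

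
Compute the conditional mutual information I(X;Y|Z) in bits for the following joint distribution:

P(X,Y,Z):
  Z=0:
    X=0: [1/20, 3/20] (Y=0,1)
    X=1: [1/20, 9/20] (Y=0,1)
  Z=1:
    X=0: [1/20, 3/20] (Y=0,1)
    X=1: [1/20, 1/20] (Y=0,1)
0.0307 bits

Conditional mutual information: I(X;Y|Z) = H(X|Z) + H(Y|Z) - H(X,Y|Z)

H(Z) = 0.8813
H(X,Z) = 1.7610 → H(X|Z) = 0.8797
H(Y,Z) = 1.5710 → H(Y|Z) = 0.6897
H(X,Y,Z) = 2.4200 → H(X,Y|Z) = 1.5387

I(X;Y|Z) = 0.8797 + 0.6897 - 1.5387 = 0.0307 bits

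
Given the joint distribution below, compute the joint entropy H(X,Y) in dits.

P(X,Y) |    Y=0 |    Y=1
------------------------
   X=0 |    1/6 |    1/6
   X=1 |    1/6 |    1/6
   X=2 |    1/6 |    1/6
0.7782 dits

Joint entropy is H(X,Y) = -Σ_{x,y} p(x,y) log p(x,y).

Summing over all non-zero entries:
H(X,Y) = -[1/6·log_10(1/6) + 1/6·log_10(1/6) + 1/6·log_10(1/6) + 1/6·log_10(1/6) + 1/6·log_10(1/6) + 1/6·log_10(1/6)]
H(X,Y) = 0.7782 dits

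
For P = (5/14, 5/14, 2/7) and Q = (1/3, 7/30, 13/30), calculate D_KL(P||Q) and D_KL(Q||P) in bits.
D_KL(P||Q) = 0.0832, D_KL(Q||P) = 0.0839

KL divergence is not symmetric: D_KL(P||Q) ≠ D_KL(Q||P) in general.

D_KL(P||Q) = 0.0832 bits
D_KL(Q||P) = 0.0839 bits

No, they are not equal!

This asymmetry is why KL divergence is not a true distance metric.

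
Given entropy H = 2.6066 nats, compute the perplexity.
13.5529

Perplexity is e^H (or exp(H) for natural log).

H = 2.6066 nats
Perplexity = e^2.6066 = 13.5529

Interpretation: The model's uncertainty is equivalent to choosing uniformly among 13.6 options.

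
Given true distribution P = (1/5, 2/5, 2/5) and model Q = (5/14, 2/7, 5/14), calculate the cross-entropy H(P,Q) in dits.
0.4859 dits

Cross-entropy: H(P,Q) = -Σ p(x) log q(x)

Alternatively: H(P,Q) = H(P) + D_KL(P||Q)
H(P) = 0.4581 dits
D_KL(P||Q) = 0.0278 dits

H(P,Q) = 0.4581 + 0.0278 = 0.4859 dits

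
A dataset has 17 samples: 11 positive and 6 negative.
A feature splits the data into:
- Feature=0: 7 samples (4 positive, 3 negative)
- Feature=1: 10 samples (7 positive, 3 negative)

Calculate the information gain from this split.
0.0126 bits

Information Gain = H(Y) - H(Y|Feature)

Before split:
P(positive) = 11/17 = 0.6471
H(Y) = 0.9367 bits

After split:
Feature=0: H = 0.9852 bits (weight = 7/17)
Feature=1: H = 0.8813 bits (weight = 10/17)
H(Y|Feature) = (7/17)×0.9852 + (10/17)×0.8813 = 0.9241 bits

Information Gain = 0.9367 - 0.9241 = 0.0126 bits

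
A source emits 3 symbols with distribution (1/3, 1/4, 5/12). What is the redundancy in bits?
0.0304 bits

Redundancy measures how far a source is from maximum entropy:
R = H_max - H(X)

Maximum entropy for 3 symbols: H_max = log_2(3) = 1.5850 bits
Actual entropy: H(X) = 1.5546 bits
Redundancy: R = 1.5850 - 1.5546 = 0.0304 bits

This redundancy represents potential for compression: the source could be compressed by 0.0304 bits per symbol.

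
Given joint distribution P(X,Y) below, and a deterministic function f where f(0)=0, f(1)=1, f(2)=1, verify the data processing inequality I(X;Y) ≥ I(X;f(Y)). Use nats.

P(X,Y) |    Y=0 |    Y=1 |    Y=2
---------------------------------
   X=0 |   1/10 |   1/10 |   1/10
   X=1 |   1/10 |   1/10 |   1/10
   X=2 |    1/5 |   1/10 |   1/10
I(X;Y) = 0.0138, I(X;f(Y)) = 0.0138, inequality holds: 0.0138 ≥ 0.0138

Data Processing Inequality: For any Markov chain X → Y → Z, we have I(X;Y) ≥ I(X;Z).

Here Z = f(Y) is a deterministic function of Y, forming X → Y → Z.

Original I(X;Y) = 0.0138 nats

After applying f:
P(X,Z) where Z=f(Y):
- P(X,Z=0) = P(X,Y=0)
- P(X,Z=1) = P(X,Y=1) + P(X,Y=2)

I(X;Z) = I(X;f(Y)) = 0.0138 nats

Verification: 0.0138 ≥ 0.0138 ✓

Information cannot be created by processing; the function f can only lose information about X.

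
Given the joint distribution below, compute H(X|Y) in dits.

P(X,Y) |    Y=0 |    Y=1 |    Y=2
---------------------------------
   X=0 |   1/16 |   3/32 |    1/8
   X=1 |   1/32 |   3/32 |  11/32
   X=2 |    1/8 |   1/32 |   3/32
0.4143 dits

Using the chain rule: H(X|Y) = H(X,Y) - H(Y)

First, compute H(X,Y) = 0.8437 dits

Marginal P(Y) = (7/32, 7/32, 9/16)
H(Y) = 0.4293 dits

H(X|Y) = H(X,Y) - H(Y) = 0.8437 - 0.4293 = 0.4143 dits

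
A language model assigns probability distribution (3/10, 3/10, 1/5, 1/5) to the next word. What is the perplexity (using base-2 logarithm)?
3.9203

Perplexity is 2^H (or exp(H) for natural log).

First, H = -Σ p log p = 1.9710 bits
Perplexity = 2^1.9710 = 3.9203

Interpretation: The model's uncertainty is equivalent to choosing uniformly among 3.9 options.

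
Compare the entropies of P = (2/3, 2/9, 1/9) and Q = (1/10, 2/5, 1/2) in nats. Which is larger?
Q

Computing entropies in nats:
H(P) = 0.8487
H(Q) = 0.9433

Distribution Q has higher entropy.

Intuition: The distribution closer to uniform (more spread out) has higher entropy.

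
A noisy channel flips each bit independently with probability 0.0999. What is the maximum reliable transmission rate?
0.5313 bits

For a binary symmetric channel (BSC) with error probability p:
Capacity C = 1 - H(p) bits per symbol

where H(p) = -p log₂(p) - (1-p) log₂(1-p) is the binary entropy function.

H(0.0999) = 0.4687 bits
C = 1 - 0.4687 = 0.5313 bits per symbol

This means we can reliably transmit up to 0.5313 bits of information per channel use.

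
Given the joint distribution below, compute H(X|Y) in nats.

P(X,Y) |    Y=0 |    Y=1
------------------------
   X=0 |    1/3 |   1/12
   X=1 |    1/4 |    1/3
0.6069 nats

Using the chain rule: H(X|Y) = H(X,Y) - H(Y)

First, compute H(X,Y) = 1.2861 nats

Marginal P(Y) = (7/12, 5/12)
H(Y) = 0.6792 nats

H(X|Y) = H(X,Y) - H(Y) = 1.2861 - 0.6792 = 0.6069 nats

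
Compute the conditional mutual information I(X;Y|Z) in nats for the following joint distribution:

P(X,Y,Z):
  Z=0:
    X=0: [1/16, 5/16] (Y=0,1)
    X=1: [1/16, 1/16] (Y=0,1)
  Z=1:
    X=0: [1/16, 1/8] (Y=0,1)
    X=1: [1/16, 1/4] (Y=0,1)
0.0310 nats

Conditional mutual information: I(X;Y|Z) = H(X|Z) + H(Y|Z) - H(X,Y|Z)

H(Z) = 0.6931
H(X,Z) = 1.3051 → H(X|Z) = 0.6119
H(Y,Z) = 1.2555 → H(Y|Z) = 0.5623
H(X,Y,Z) = 1.8364 → H(X,Y|Z) = 1.1433

I(X;Y|Z) = 0.6119 + 0.5623 - 1.1433 = 0.0310 nats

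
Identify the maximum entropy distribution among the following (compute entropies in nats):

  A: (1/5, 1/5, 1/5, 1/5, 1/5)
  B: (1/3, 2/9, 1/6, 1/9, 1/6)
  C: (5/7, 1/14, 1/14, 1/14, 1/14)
A

For a discrete distribution over n outcomes, entropy is maximized by the uniform distribution.

Computing entropies:
H(A) = 1.6094 nats
H(B) = 1.5418 nats
H(C) = 0.9944 nats

The uniform distribution (where all probabilities equal 1/5) achieves the maximum entropy of log_e(5) = 1.6094 nats.

Distribution A has the highest entropy.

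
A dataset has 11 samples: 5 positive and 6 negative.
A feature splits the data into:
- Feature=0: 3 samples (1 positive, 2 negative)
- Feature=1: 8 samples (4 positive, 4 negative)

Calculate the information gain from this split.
0.0163 bits

Information Gain = H(Y) - H(Y|Feature)

Before split:
P(positive) = 5/11 = 0.4545
H(Y) = 0.9940 bits

After split:
Feature=0: H = 0.9183 bits (weight = 3/11)
Feature=1: H = 1.0000 bits (weight = 8/11)
H(Y|Feature) = (3/11)×0.9183 + (8/11)×1.0000 = 0.9777 bits

Information Gain = 0.9940 - 0.9777 = 0.0163 bits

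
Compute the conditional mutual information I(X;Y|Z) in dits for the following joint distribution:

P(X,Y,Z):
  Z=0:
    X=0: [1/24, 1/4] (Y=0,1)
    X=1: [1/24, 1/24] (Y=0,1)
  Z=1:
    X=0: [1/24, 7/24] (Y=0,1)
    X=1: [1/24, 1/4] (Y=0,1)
0.0093 dits

Conditional mutual information: I(X;Y|Z) = H(X|Z) + H(Y|Z) - H(X,Y|Z)

H(Z) = 0.2873
H(X,Z) = 0.5611 → H(X|Z) = 0.2738
H(Y,Z) = 0.4802 → H(Y|Z) = 0.1929
H(X,Y,Z) = 0.7446 → H(X,Y|Z) = 0.4573

I(X;Y|Z) = 0.2738 + 0.1929 - 0.4573 = 0.0093 dits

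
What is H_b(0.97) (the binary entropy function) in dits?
0.0585 dits

The binary entropy function is:
H(p) = -p log(p) - (1-p) log(1-p)

H(0.97) = -0.97 × log_10(0.97) - 0.03 × log_10(0.03)
H(0.97) = 0.0585 dits

Note: Binary entropy is maximized at p=0.5 (H=1 bit) and minimized at p=0 or p=1 (H=0).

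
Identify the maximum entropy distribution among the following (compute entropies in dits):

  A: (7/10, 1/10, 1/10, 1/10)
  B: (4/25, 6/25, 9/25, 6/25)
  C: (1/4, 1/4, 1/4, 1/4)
C

For a discrete distribution over n outcomes, entropy is maximized by the uniform distribution.

Computing entropies:
H(A) = 0.4084 dits
H(B) = 0.5846 dits
H(C) = 0.6021 dits

The uniform distribution (where all probabilities equal 1/4) achieves the maximum entropy of log_10(4) = 0.6021 dits.

Distribution C has the highest entropy.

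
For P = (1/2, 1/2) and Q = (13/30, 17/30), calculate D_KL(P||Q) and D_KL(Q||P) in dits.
D_KL(P||Q) = 0.0039, D_KL(Q||P) = 0.0039

KL divergence is not symmetric: D_KL(P||Q) ≠ D_KL(Q||P) in general.

D_KL(P||Q) = 0.0039 dits
D_KL(Q||P) = 0.0039 dits

In this case they happen to be equal (to 4 decimal places).

This asymmetry is why KL divergence is not a true distance metric.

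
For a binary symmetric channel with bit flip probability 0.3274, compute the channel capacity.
0.0878 bits

For a binary symmetric channel (BSC) with error probability p:
Capacity C = 1 - H(p) bits per symbol

where H(p) = -p log₂(p) - (1-p) log₂(1-p) is the binary entropy function.

H(0.3274) = 0.9122 bits
C = 1 - 0.9122 = 0.0878 bits per symbol

This means we can reliably transmit up to 0.0878 bits of information per channel use.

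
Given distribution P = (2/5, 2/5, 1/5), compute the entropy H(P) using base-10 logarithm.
0.4581 dits

Shannon entropy is H(X) = -Σ p(x) log p(x).

For P = (2/5, 2/5, 1/5):
H = -2/5 × log_10(2/5) -2/5 × log_10(2/5) -1/5 × log_10(1/5)
H = 0.4581 dits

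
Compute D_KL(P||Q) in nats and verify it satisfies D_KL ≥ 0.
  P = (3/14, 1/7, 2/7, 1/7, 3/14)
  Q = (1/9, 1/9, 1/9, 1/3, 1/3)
0.2308 nats

KL divergence satisfies the Gibbs inequality: D_KL(P||Q) ≥ 0 for all distributions P, Q.

D_KL(P||Q) = Σ p(x) log(p(x)/q(x))
Term by term:
  x=0: 3/14 × log_e[(3/14)/(1/9)] = 0.1407
  x=1: 1/7 × log_e[(1/7)/(1/9)] = 0.0359
  x=2: 2/7 × log_e[(2/7)/(1/9)] = 0.2698
  x=3: 1/7 × log_e[(1/7)/(1/3)] = -0.1210
  x=4: 3/14 × log_e[(3/14)/(1/3)] = -0.0947
D_KL(P||Q) = 0.2308 nats

D_KL(P||Q) = 0.2308 ≥ 0 ✓

This non-negativity is a fundamental property: relative entropy cannot be negative because it measures how different Q is from P.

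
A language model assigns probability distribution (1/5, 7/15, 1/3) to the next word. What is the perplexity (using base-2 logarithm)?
2.8399

Perplexity is 2^H (or exp(H) for natural log).

First, H = -Σ p log p = 1.5058 bits
Perplexity = 2^1.5058 = 2.8399

Interpretation: The model's uncertainty is equivalent to choosing uniformly among 2.8 options.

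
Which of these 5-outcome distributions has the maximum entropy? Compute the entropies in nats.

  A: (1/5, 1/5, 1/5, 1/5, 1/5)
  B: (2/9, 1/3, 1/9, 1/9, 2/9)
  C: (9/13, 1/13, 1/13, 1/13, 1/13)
A

For a discrete distribution over n outcomes, entropy is maximized by the uniform distribution.

Computing entropies:
H(A) = 1.6094 nats
H(B) = 1.5230 nats
H(C) = 1.0438 nats

The uniform distribution (where all probabilities equal 1/5) achieves the maximum entropy of log_e(5) = 1.6094 nats.

Distribution A has the highest entropy.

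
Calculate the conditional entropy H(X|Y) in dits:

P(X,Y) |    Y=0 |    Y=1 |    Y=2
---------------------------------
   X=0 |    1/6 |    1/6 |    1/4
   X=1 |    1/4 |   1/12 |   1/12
0.2723 dits

Using the chain rule: H(X|Y) = H(X,Y) - H(Y)

First, compute H(X,Y) = 0.7403 dits

Marginal P(Y) = (5/12, 1/4, 1/3)
H(Y) = 0.4680 dits

H(X|Y) = H(X,Y) - H(Y) = 0.7403 - 0.4680 = 0.2723 dits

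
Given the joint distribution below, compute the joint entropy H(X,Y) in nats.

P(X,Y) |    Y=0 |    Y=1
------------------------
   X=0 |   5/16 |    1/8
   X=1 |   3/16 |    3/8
1.3051 nats

Joint entropy is H(X,Y) = -Σ_{x,y} p(x,y) log p(x,y).

Summing over all non-zero entries:
H(X,Y) = -[5/16·log_e(5/16) + 1/8·log_e(1/8) + 3/16·log_e(3/16) + 3/8·log_e(3/8)]
H(X,Y) = 1.3051 nats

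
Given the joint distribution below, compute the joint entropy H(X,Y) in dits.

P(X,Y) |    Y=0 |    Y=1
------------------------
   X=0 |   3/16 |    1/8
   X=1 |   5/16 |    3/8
0.5668 dits

Joint entropy is H(X,Y) = -Σ_{x,y} p(x,y) log p(x,y).

Summing over all non-zero entries:
H(X,Y) = -[3/16·log_10(3/16) + 1/8·log_10(1/8) + 5/16·log_10(5/16) + 3/8·log_10(3/8)]
H(X,Y) = 0.5668 dits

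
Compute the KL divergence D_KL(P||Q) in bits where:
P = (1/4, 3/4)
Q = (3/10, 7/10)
0.0089 bits

KL divergence: D_KL(P||Q) = Σ p(x) log(p(x)/q(x))

Computing term by term:
  x=0: 1/4 × log_2[(1/4)/(3/10)] = 1/4 × -0.2630 = -0.0658
  x=1: 3/4 × log_2[(3/4)/(7/10)] = 3/4 × 0.0995 = 0.0747

D_KL(P||Q) = 0.0089 bits

Note: KL divergence is always non-negative and equals 0 iff P = Q.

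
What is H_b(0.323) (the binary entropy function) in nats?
0.6291 nats

The binary entropy function is:
H(p) = -p log(p) - (1-p) log(1-p)

H(0.323) = -0.323 × log_e(0.323) - 0.677 × log_e(0.677)
H(0.323) = 0.6291 nats

Note: Binary entropy is maximized at p=0.5 (H=1 bit) and minimized at p=0 or p=1 (H=0).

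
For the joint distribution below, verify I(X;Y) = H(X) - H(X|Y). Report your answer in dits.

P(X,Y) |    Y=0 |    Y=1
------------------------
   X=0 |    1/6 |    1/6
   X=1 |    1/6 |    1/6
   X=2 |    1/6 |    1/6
I(X;Y) = 0.0000 dits

Mutual information has multiple equivalent forms:
- I(X;Y) = H(X) - H(X|Y)
- I(X;Y) = H(Y) - H(Y|X)
- I(X;Y) = H(X) + H(Y) - H(X,Y)

Computing all quantities:
H(X) = 0.4771, H(Y) = 0.3010, H(X,Y) = 0.7782
H(X|Y) = 0.4771, H(Y|X) = 0.3010

Verification:
H(X) - H(X|Y) = 0.4771 - 0.4771 = 0.0000
H(Y) - H(Y|X) = 0.3010 - 0.3010 = 0.0000
H(X) + H(Y) - H(X,Y) = 0.4771 + 0.3010 - 0.7782 = 0.0000

All forms give I(X;Y) = 0.0000 dits. ✓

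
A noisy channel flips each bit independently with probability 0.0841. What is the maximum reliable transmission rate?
0.5835 bits

For a binary symmetric channel (BSC) with error probability p:
Capacity C = 1 - H(p) bits per symbol

where H(p) = -p log₂(p) - (1-p) log₂(1-p) is the binary entropy function.

H(0.0841) = 0.4165 bits
C = 1 - 0.4165 = 0.5835 bits per symbol

This means we can reliably transmit up to 0.5835 bits of information per channel use.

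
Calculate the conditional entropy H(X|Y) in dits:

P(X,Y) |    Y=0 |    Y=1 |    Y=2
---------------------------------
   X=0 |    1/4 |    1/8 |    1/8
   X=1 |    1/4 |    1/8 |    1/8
0.3010 dits

Using the chain rule: H(X|Y) = H(X,Y) - H(Y)

First, compute H(X,Y) = 0.7526 dits

Marginal P(Y) = (1/2, 1/4, 1/4)
H(Y) = 0.4515 dits

H(X|Y) = H(X,Y) - H(Y) = 0.7526 - 0.4515 = 0.3010 dits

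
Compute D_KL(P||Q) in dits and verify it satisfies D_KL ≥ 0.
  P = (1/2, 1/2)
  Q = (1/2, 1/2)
0.0000 dits

KL divergence satisfies the Gibbs inequality: D_KL(P||Q) ≥ 0 for all distributions P, Q.

D_KL(P||Q) = Σ p(x) log(p(x)/q(x))
Term by term:
  x=0: 1/2 × log_10[(1/2)/(1/2)] = 0.0000
  x=1: 1/2 × log_10[(1/2)/(1/2)] = 0.0000
D_KL(P||Q) = 0.0000 dits

D_KL(P||Q) = 0.0000 ≥ 0 ✓

This non-negativity is a fundamental property: relative entropy cannot be negative because it measures how different Q is from P.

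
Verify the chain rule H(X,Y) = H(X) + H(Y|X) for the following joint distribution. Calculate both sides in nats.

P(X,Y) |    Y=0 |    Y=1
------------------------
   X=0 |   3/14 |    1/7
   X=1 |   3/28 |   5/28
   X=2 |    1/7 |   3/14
H(X,Y) = 1.7631, H(X) = 1.0934, H(Y|X) = 0.6697 (all in nats)

Chain rule: H(X,Y) = H(X) + H(Y|X)

Left side — joint entropy directly:
H(X,Y) = -Σ p(x,y) log p(x,y) = 1.7631 nats

Right side — compute H(Y|X) from the conditional distributions:
P(X) = (5/14, 2/7, 5/14), so H(X) = 1.0934 nats
H(Y|X) = Σ_x P(X=x) · H(Y|X=x):
  P(Y|X=0) = (3/5, 2/5), H(Y|X=0) = 0.6730, weight P(X=0) = 5/14
  P(Y|X=1) = (3/8, 5/8), H(Y|X=1) = 0.6616, weight P(X=1) = 2/7
  P(Y|X=2) = (2/5, 3/5), H(Y|X=2) = 0.6730, weight P(X=2) = 5/14
H(Y|X) = 0.6697 nats

H(X) + H(Y|X) = 1.0934 + 0.6697 = 1.7631 nats

Both sides equal 1.7631 nats. ✓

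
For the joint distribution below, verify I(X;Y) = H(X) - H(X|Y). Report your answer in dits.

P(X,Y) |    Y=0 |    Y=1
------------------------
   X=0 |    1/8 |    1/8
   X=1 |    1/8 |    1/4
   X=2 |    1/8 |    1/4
I(X;Y) = 0.0047 dits

Mutual information has multiple equivalent forms:
- I(X;Y) = H(X) - H(X|Y)
- I(X;Y) = H(Y) - H(Y|X)
- I(X;Y) = H(X) + H(Y) - H(X,Y)

Computing all quantities:
H(X) = 0.4700, H(Y) = 0.2873, H(X,Y) = 0.7526
H(X|Y) = 0.4653, H(Y|X) = 0.2826

Verification:
H(X) - H(X|Y) = 0.4700 - 0.4653 = 0.0047
H(Y) - H(Y|X) = 0.2873 - 0.2826 = 0.0047
H(X) + H(Y) - H(X,Y) = 0.4700 + 0.2873 - 0.7526 = 0.0047

All forms give I(X;Y) = 0.0047 dits. ✓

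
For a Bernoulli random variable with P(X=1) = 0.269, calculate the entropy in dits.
0.2529 dits

The binary entropy function is:
H(p) = -p log(p) - (1-p) log(1-p)

H(0.269) = -0.269 × log_10(0.269) - 0.731 × log_10(0.731)
H(0.269) = 0.2529 dits

Note: Binary entropy is maximized at p=0.5 (H=1 bit) and minimized at p=0 or p=1 (H=0).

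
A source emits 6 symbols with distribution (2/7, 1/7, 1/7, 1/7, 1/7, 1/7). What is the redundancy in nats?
0.0439 nats

Redundancy measures how far a source is from maximum entropy:
R = H_max - H(X)

Maximum entropy for 6 symbols: H_max = log_e(6) = 1.7918 nats
Actual entropy: H(X) = 1.7479 nats
Redundancy: R = 1.7918 - 1.7479 = 0.0439 nats

This redundancy represents potential for compression: the source could be compressed by 0.0439 nats per symbol.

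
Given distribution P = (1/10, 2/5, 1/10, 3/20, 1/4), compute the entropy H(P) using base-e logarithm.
1.4582 nats

Shannon entropy is H(X) = -Σ p(x) log p(x).

For P = (1/10, 2/5, 1/10, 3/20, 1/4):
H = -1/10 × log_e(1/10) -2/5 × log_e(2/5) -1/10 × log_e(1/10) -3/20 × log_e(3/20) -1/4 × log_e(1/4)
H = 1.4582 nats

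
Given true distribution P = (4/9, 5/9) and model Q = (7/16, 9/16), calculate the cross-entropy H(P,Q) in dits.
0.2984 dits

Cross-entropy: H(P,Q) = -Σ p(x) log q(x)

Alternatively: H(P,Q) = H(P) + D_KL(P||Q)
H(P) = 0.2983 dits
D_KL(P||Q) = 0.0000 dits

H(P,Q) = 0.2983 + 0.0000 = 0.2984 dits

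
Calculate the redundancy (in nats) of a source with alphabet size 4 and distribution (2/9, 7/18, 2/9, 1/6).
0.0519 nats

Redundancy measures how far a source is from maximum entropy:
R = H_max - H(X)

Maximum entropy for 4 symbols: H_max = log_e(4) = 1.3863 nats
Actual entropy: H(X) = 1.3344 nats
Redundancy: R = 1.3863 - 1.3344 = 0.0519 nats

This redundancy represents potential for compression: the source could be compressed by 0.0519 nats per symbol.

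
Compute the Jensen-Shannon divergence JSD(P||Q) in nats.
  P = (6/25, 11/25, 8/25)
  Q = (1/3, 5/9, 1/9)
0.0336 nats

Jensen-Shannon divergence is:
JSD(P||Q) = 0.5 × D_KL(P||M) + 0.5 × D_KL(Q||M)
where M = 0.5 × (P + Q) is the mixture distribution.

M = 0.5 × (6/25, 11/25, 8/25) + 0.5 × (1/3, 5/9, 1/9) = (0.286667, 0.497778, 0.215556)

D_KL(P||M) = 0.0295 nats
D_KL(Q||M) = 0.0377 nats

JSD(P||Q) = 0.5 × 0.0295 + 0.5 × 0.0377 = 0.0336 nats

Unlike KL divergence, JSD is symmetric and bounded: 0 ≤ JSD ≤ log(2).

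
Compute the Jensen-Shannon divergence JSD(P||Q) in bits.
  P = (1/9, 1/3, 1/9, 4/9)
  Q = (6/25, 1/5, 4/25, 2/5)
0.0337 bits

Jensen-Shannon divergence is:
JSD(P||Q) = 0.5 × D_KL(P||M) + 0.5 × D_KL(Q||M)
where M = 0.5 × (P + Q) is the mixture distribution.

M = 0.5 × (1/9, 1/3, 1/9, 4/9) + 0.5 × (6/25, 1/5, 4/25, 2/5) = (0.175556, 4/15, 0.135556, 0.422222)

D_KL(P||M) = 0.0350 bits
D_KL(Q||M) = 0.0323 bits

JSD(P||Q) = 0.5 × 0.0350 + 0.5 × 0.0323 = 0.0337 bits

Unlike KL divergence, JSD is symmetric and bounded: 0 ≤ JSD ≤ log(2).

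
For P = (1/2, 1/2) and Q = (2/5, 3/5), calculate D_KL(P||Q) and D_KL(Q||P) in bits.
D_KL(P||Q) = 0.0294, D_KL(Q||P) = 0.0290

KL divergence is not symmetric: D_KL(P||Q) ≠ D_KL(Q||P) in general.

D_KL(P||Q) = 0.0294 bits
D_KL(Q||P) = 0.0290 bits

No, they are not equal!

This asymmetry is why KL divergence is not a true distance metric.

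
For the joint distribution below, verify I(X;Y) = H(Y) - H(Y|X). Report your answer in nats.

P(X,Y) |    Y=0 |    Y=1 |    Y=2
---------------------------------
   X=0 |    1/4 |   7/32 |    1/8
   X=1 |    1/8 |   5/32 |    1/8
I(X;Y) = 0.0088 nats

Mutual information has multiple equivalent forms:
- I(X;Y) = H(X) - H(X|Y)
- I(X;Y) = H(Y) - H(Y|X)
- I(X;Y) = H(X) + H(Y) - H(X,Y)

Computing all quantities:
H(X) = 0.6755, H(Y) = 1.0822, H(X,Y) = 1.7489
H(X|Y) = 0.6667, H(Y|X) = 1.0734

Verification:
H(X) - H(X|Y) = 0.6755 - 0.6667 = 0.0088
H(Y) - H(Y|X) = 1.0822 - 1.0734 = 0.0088
H(X) + H(Y) - H(X,Y) = 0.6755 + 1.0822 - 1.7489 = 0.0088

All forms give I(X;Y) = 0.0088 nats. ✓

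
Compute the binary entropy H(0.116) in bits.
0.5178 bits

The binary entropy function is:
H(p) = -p log(p) - (1-p) log(1-p)

H(0.116) = -0.116 × log_2(0.116) - 0.884 × log_2(0.884)
H(0.116) = 0.5178 bits

Note: Binary entropy is maximized at p=0.5 (H=1 bit) and minimized at p=0 or p=1 (H=0).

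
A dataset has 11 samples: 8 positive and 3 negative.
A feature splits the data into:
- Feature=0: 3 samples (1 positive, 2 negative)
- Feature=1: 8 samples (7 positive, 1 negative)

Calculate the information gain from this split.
0.1996 bits

Information Gain = H(Y) - H(Y|Feature)

Before split:
P(positive) = 8/11 = 0.7273
H(Y) = 0.8454 bits

After split:
Feature=0: H = 0.9183 bits (weight = 3/11)
Feature=1: H = 0.5436 bits (weight = 8/11)
H(Y|Feature) = (3/11)×0.9183 + (8/11)×0.5436 = 0.6458 bits

Information Gain = 0.8454 - 0.6458 = 0.1996 bits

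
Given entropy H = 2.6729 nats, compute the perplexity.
14.4819

Perplexity is e^H (or exp(H) for natural log).

H = 2.6729 nats
Perplexity = e^2.6729 = 14.4819

Interpretation: The model's uncertainty is equivalent to choosing uniformly among 14.5 options.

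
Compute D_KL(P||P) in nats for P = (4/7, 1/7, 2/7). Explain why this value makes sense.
0.0000 nats

KL divergence satisfies the Gibbs inequality: D_KL(P||Q) ≥ 0 for all distributions P, Q.

D_KL(P||Q) = Σ p(x) log(p(x)/q(x))
Each term is p(x) × log_e(p(x)/p(x)) = p(x) × log_e(1) = 0, so the sum is 0.
D_KL(P||Q) = 0.0000 nats

When P = Q, the KL divergence is exactly 0, as there is no 'divergence' between identical distributions.

This non-negativity is a fundamental property: relative entropy cannot be negative because it measures how different Q is from P.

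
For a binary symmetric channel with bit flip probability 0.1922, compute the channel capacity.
0.2939 bits

For a binary symmetric channel (BSC) with error probability p:
Capacity C = 1 - H(p) bits per symbol

where H(p) = -p log₂(p) - (1-p) log₂(1-p) is the binary entropy function.

H(0.1922) = 0.7061 bits
C = 1 - 0.7061 = 0.2939 bits per symbol

This means we can reliably transmit up to 0.2939 bits of information per channel use.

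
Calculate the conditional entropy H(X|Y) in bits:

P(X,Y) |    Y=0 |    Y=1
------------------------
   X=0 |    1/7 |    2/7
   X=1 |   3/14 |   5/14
0.9839 bits

Using the chain rule: H(X|Y) = H(X,Y) - H(Y)

First, compute H(X,Y) = 1.9242 bits

Marginal P(Y) = (5/14, 9/14)
H(Y) = 0.9403 bits

H(X|Y) = H(X,Y) - H(Y) = 1.9242 - 0.9403 = 0.9839 bits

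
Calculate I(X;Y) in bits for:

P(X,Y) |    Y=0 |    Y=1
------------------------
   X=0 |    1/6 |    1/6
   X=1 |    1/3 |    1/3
0.0000 bits

Mutual information: I(X;Y) = H(X) + H(Y) - H(X,Y)

Marginals:
P(X) = (1/3, 2/3), H(X) = 0.9183 bits
P(Y) = (1/2, 1/2), H(Y) = 1.0000 bits

Joint entropy: H(X,Y) = 1.9183 bits

I(X;Y) = 0.9183 + 1.0000 - 1.9183 = 0.0000 bits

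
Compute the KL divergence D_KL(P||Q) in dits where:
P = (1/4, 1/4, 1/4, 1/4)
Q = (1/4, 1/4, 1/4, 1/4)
0.0000 dits

KL divergence: D_KL(P||Q) = Σ p(x) log(p(x)/q(x))

Computing term by term:
  x=0: 1/4 × log_10[(1/4)/(1/4)] = 1/4 × 0.0000 = 0.0000
  x=1: 1/4 × log_10[(1/4)/(1/4)] = 1/4 × 0.0000 = 0.0000
  x=2: 1/4 × log_10[(1/4)/(1/4)] = 1/4 × 0.0000 = 0.0000
  x=3: 1/4 × log_10[(1/4)/(1/4)] = 1/4 × 0.0000 = 0.0000

D_KL(P||Q) = 0.0000 dits

Note: KL divergence is always non-negative and equals 0 iff P = Q.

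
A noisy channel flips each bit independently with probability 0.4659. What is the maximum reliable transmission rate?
0.0034 bits

For a binary symmetric channel (BSC) with error probability p:
Capacity C = 1 - H(p) bits per symbol

where H(p) = -p log₂(p) - (1-p) log₂(1-p) is the binary entropy function.

H(0.4659) = 0.9966 bits
C = 1 - 0.9966 = 0.0034 bits per symbol

This means we can reliably transmit up to 0.0034 bits of information per channel use.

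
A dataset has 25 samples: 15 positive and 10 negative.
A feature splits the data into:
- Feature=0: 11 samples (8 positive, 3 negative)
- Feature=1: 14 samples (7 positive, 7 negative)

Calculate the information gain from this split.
0.0390 bits

Information Gain = H(Y) - H(Y|Feature)

Before split:
P(positive) = 15/25 = 0.6000
H(Y) = 0.9710 bits

After split:
Feature=0: H = 0.8454 bits (weight = 11/25)
Feature=1: H = 1.0000 bits (weight = 14/25)
H(Y|Feature) = (11/25)×0.8454 + (14/25)×1.0000 = 0.9320 bits

Information Gain = 0.9710 - 0.9320 = 0.0390 bits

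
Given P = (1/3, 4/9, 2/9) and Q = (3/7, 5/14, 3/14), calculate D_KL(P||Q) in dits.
0.0093 dits

KL divergence: D_KL(P||Q) = Σ p(x) log(p(x)/q(x))

Computing term by term:
  x=0: 1/3 × log_10[(1/3)/(3/7)] = 1/3 × -0.1091 = -0.0364
  x=1: 4/9 × log_10[(4/9)/(5/14)] = 4/9 × 0.0950 = 0.0422
  x=2: 2/9 × log_10[(2/9)/(3/14)] = 2/9 × 0.0158 = 0.0035

D_KL(P||Q) = 0.0093 dits

Note: KL divergence is always non-negative and equals 0 iff P = Q.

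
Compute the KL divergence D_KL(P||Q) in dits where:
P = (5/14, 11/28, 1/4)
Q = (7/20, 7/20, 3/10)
0.0030 dits

KL divergence: D_KL(P||Q) = Σ p(x) log(p(x)/q(x))

Computing term by term:
  x=0: 5/14 × log_10[(5/14)/(7/20)] = 5/14 × 0.0088 = 0.0031
  x=1: 11/28 × log_10[(11/28)/(7/20)] = 11/28 × 0.0502 = 0.0197
  x=2: 1/4 × log_10[(1/4)/(3/10)] = 1/4 × -0.0792 = -0.0198

D_KL(P||Q) = 0.0030 dits

Note: KL divergence is always non-negative and equals 0 iff P = Q.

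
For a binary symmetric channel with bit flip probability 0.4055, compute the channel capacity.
0.0259 bits

For a binary symmetric channel (BSC) with error probability p:
Capacity C = 1 - H(p) bits per symbol

where H(p) = -p log₂(p) - (1-p) log₂(1-p) is the binary entropy function.

H(0.4055) = 0.9741 bits
C = 1 - 0.9741 = 0.0259 bits per symbol

This means we can reliably transmit up to 0.0259 bits of information per channel use.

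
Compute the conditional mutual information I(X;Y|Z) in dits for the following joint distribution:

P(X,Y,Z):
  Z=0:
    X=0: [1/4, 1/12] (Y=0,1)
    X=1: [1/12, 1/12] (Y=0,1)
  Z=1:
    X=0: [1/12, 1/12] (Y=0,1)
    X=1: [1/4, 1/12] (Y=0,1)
0.0133 dits

Conditional mutual information: I(X;Y|Z) = H(X|Z) + H(Y|Z) - H(X,Y|Z)

H(Z) = 0.3010
H(X,Z) = 0.5775 → H(X|Z) = 0.2764
H(Y,Z) = 0.5775 → H(Y|Z) = 0.2764
H(X,Y,Z) = 0.8406 → H(X,Y|Z) = 0.5396

I(X;Y|Z) = 0.2764 + 0.2764 - 0.5396 = 0.0133 dits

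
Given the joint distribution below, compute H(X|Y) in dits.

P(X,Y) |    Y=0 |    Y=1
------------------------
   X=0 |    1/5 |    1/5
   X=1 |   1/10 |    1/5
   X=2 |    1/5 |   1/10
0.4581 dits

Using the chain rule: H(X|Y) = H(X,Y) - H(Y)

First, compute H(X,Y) = 0.7592 dits

Marginal P(Y) = (1/2, 1/2)
H(Y) = 0.3010 dits

H(X|Y) = H(X,Y) - H(Y) = 0.7592 - 0.3010 = 0.4581 dits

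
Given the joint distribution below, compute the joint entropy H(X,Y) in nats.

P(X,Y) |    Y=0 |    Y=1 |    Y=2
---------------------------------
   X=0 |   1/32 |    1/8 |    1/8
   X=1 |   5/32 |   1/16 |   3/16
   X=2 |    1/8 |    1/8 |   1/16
2.0985 nats

Joint entropy is H(X,Y) = -Σ_{x,y} p(x,y) log p(x,y).

Summing over all non-zero entries:
H(X,Y) = -[1/32·log_e(1/32) + 1/8·log_e(1/8) + 1/8·log_e(1/8) + 5/32·log_e(5/32) + 1/16·log_e(1/16) + 3/16·log_e(3/16) + 1/8·log_e(1/8) + 1/8·log_e(1/8) + 1/16·log_e(1/16)]
H(X,Y) = 2.0985 nats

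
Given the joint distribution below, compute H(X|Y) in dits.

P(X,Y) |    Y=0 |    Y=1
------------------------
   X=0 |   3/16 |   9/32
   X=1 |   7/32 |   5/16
0.3002 dits

Using the chain rule: H(X|Y) = H(X,Y) - H(Y)

First, compute H(X,Y) = 0.5935 dits

Marginal P(Y) = (13/32, 19/32)
H(Y) = 0.2934 dits

H(X|Y) = H(X,Y) - H(Y) = 0.5935 - 0.2934 = 0.3002 dits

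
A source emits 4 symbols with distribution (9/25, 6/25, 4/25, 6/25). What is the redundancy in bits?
0.0581 bits

Redundancy measures how far a source is from maximum entropy:
R = H_max - H(X)

Maximum entropy for 4 symbols: H_max = log_2(4) = 2.0000 bits
Actual entropy: H(X) = 1.9419 bits
Redundancy: R = 2.0000 - 1.9419 = 0.0581 bits

This redundancy represents potential for compression: the source could be compressed by 0.0581 bits per symbol.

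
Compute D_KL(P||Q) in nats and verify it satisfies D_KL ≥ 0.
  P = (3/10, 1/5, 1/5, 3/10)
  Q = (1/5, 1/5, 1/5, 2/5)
0.0353 nats

KL divergence satisfies the Gibbs inequality: D_KL(P||Q) ≥ 0 for all distributions P, Q.

D_KL(P||Q) = Σ p(x) log(p(x)/q(x))
Term by term:
  x=0: 3/10 × log_e[(3/10)/(1/5)] = 0.1216
  x=1: 1/5 × log_e[(1/5)/(1/5)] = 0.0000
  x=2: 1/5 × log_e[(1/5)/(1/5)] = 0.0000
  x=3: 3/10 × log_e[(3/10)/(2/5)] = -0.0863
D_KL(P||Q) = 0.0353 nats

D_KL(P||Q) = 0.0353 ≥ 0 ✓

This non-negativity is a fundamental property: relative entropy cannot be negative because it measures how different Q is from P.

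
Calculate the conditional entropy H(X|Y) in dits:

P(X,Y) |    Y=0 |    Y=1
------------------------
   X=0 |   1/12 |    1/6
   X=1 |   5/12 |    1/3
0.2361 dits

Using the chain rule: H(X|Y) = H(X,Y) - H(Y)

First, compute H(X,Y) = 0.5371 dits

Marginal P(Y) = (1/2, 1/2)
H(Y) = 0.3010 dits

H(X|Y) = H(X,Y) - H(Y) = 0.5371 - 0.3010 = 0.2361 dits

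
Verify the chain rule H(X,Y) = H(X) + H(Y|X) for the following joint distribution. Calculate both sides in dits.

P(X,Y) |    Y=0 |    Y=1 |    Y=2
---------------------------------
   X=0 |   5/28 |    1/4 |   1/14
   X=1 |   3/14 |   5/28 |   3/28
H(X,Y) = 0.7469, H(X) = 0.3010, H(Y|X) = 0.4459 (all in dits)

Chain rule: H(X,Y) = H(X) + H(Y|X)

Left side — joint entropy directly:
H(X,Y) = -Σ p(x,y) log p(x,y) = 0.7469 dits

Right side — compute H(Y|X) from the conditional distributions:
P(X) = (1/2, 1/2), so H(X) = 0.3010 dits
H(Y|X) = Σ_x P(X=x) · H(Y|X=x):
  P(Y|X=0) = (5/14, 1/2, 1/7), H(Y|X=0) = 0.4309, weight P(X=0) = 1/2
  P(Y|X=1) = (3/7, 5/14, 3/14), H(Y|X=1) = 0.4608, weight P(X=1) = 1/2
H(Y|X) = 0.4459 dits

H(X) + H(Y|X) = 0.3010 + 0.4459 = 0.7469 dits

Both sides equal 0.7469 dits. ✓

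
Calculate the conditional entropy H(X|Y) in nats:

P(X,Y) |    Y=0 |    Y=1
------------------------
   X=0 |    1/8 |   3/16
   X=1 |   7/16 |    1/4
0.5967 nats

Using the chain rule: H(X|Y) = H(X,Y) - H(Y)

First, compute H(X,Y) = 1.2820 nats

Marginal P(Y) = (9/16, 7/16)
H(Y) = 0.6853 nats

H(X|Y) = H(X,Y) - H(Y) = 1.2820 - 0.6853 = 0.5967 nats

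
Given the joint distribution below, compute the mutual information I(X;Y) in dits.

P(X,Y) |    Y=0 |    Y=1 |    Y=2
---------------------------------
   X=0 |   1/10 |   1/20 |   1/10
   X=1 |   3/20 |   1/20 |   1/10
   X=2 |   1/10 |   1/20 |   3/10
0.0215 dits

Mutual information: I(X;Y) = H(X) + H(Y) - H(X,Y)

Marginals:
P(X) = (1/4, 3/10, 9/20), H(X) = 0.4634 dits
P(Y) = (7/20, 3/20, 1/2), H(Y) = 0.4337 dits

Joint entropy: H(X,Y) = 0.8756 dits

I(X;Y) = 0.4634 + 0.4337 - 0.8756 = 0.0215 dits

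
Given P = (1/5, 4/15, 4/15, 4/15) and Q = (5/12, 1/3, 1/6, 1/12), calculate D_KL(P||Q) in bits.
0.3307 bits

KL divergence: D_KL(P||Q) = Σ p(x) log(p(x)/q(x))

Computing term by term:
  x=0: 1/5 × log_2[(1/5)/(5/12)] = 1/5 × -1.0589 = -0.2118
  x=1: 4/15 × log_2[(4/15)/(1/3)] = 4/15 × -0.3219 = -0.0858
  x=2: 4/15 × log_2[(4/15)/(1/6)] = 4/15 × 0.6781 = 0.1808
  x=3: 4/15 × log_2[(4/15)/(1/12)] = 4/15 × 1.6781 = 0.4475

D_KL(P||Q) = 0.3307 bits

Note: KL divergence is always non-negative and equals 0 iff P = Q.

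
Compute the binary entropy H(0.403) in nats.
0.6742 nats

The binary entropy function is:
H(p) = -p log(p) - (1-p) log(1-p)

H(0.403) = -0.403 × log_e(0.403) - 0.597 × log_e(0.597)
H(0.403) = 0.6742 nats

Note: Binary entropy is maximized at p=0.5 (H=1 bit) and minimized at p=0 or p=1 (H=0).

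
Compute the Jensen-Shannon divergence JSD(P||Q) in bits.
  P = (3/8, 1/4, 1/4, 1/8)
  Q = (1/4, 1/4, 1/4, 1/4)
0.0244 bits

Jensen-Shannon divergence is:
JSD(P||Q) = 0.5 × D_KL(P||M) + 0.5 × D_KL(Q||M)
where M = 0.5 × (P + Q) is the mixture distribution.

M = 0.5 × (3/8, 1/4, 1/4, 1/8) + 0.5 × (1/4, 1/4, 1/4, 1/4) = (5/16, 1/4, 1/4, 3/16)

D_KL(P||M) = 0.0255 bits
D_KL(Q||M) = 0.0233 bits

JSD(P||Q) = 0.5 × 0.0255 + 0.5 × 0.0233 = 0.0244 bits

Unlike KL divergence, JSD is symmetric and bounded: 0 ≤ JSD ≤ log(2).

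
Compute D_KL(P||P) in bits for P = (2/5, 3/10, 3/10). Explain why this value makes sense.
0.0000 bits

KL divergence satisfies the Gibbs inequality: D_KL(P||Q) ≥ 0 for all distributions P, Q.

D_KL(P||Q) = Σ p(x) log(p(x)/q(x))
Each term is p(x) × log_2(p(x)/p(x)) = p(x) × log_2(1) = 0, so the sum is 0.
D_KL(P||Q) = 0.0000 bits

When P = Q, the KL divergence is exactly 0, as there is no 'divergence' between identical distributions.

This non-negativity is a fundamental property: relative entropy cannot be negative because it measures how different Q is from P.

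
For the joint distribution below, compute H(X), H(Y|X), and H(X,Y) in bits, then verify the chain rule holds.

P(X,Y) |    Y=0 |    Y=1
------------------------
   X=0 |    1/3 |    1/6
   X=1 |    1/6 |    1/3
H(X,Y) = 1.9183, H(X) = 1.0000, H(Y|X) = 0.9183 (all in bits)

Chain rule: H(X,Y) = H(X) + H(Y|X)

Left side — joint entropy directly:
H(X,Y) = -Σ p(x,y) log p(x,y) = 1.9183 bits

Right side — compute H(Y|X) from the conditional distributions:
P(X) = (1/2, 1/2), so H(X) = 1.0000 bits
H(Y|X) = Σ_x P(X=x) · H(Y|X=x):
  P(Y|X=0) = (2/3, 1/3), H(Y|X=0) = 0.9183, weight P(X=0) = 1/2
  P(Y|X=1) = (1/3, 2/3), H(Y|X=1) = 0.9183, weight P(X=1) = 1/2
H(Y|X) = 0.9183 bits

H(X) + H(Y|X) = 1.0000 + 0.9183 = 1.9183 bits

Both sides equal 1.9183 bits. ✓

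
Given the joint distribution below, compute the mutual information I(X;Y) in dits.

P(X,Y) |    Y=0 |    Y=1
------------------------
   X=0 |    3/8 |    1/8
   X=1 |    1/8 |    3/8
0.0568 dits

Mutual information: I(X;Y) = H(X) + H(Y) - H(X,Y)

Marginals:
P(X) = (1/2, 1/2), H(X) = 0.3010 dits
P(Y) = (1/2, 1/2), H(Y) = 0.3010 dits

Joint entropy: H(X,Y) = 0.5452 dits

I(X;Y) = 0.3010 + 0.3010 - 0.5452 = 0.0568 dits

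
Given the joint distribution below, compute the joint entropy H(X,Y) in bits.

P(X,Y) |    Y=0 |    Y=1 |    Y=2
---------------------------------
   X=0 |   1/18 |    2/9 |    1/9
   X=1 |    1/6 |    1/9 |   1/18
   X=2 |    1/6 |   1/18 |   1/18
2.9749 bits

Joint entropy is H(X,Y) = -Σ_{x,y} p(x,y) log p(x,y).

Summing over all non-zero entries:
H(X,Y) = -[1/18·log_2(1/18) + 2/9·log_2(2/9) + 1/9·log_2(1/9) + 1/6·log_2(1/6) + 1/9·log_2(1/9) + 1/18·log_2(1/18) + 1/6·log_2(1/6) + 1/18·log_2(1/18) + 1/18·log_2(1/18)]
H(X,Y) = 2.9749 bits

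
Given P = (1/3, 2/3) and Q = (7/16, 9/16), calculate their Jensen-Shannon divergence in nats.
0.0057 nats

Jensen-Shannon divergence is:
JSD(P||Q) = 0.5 × D_KL(P||M) + 0.5 × D_KL(Q||M)
where M = 0.5 × (P + Q) is the mixture distribution.

M = 0.5 × (1/3, 2/3) + 0.5 × (7/16, 9/16) = (0.385417, 0.614583)

D_KL(P||M) = 0.0058 nats
D_KL(Q||M) = 0.0056 nats

JSD(P||Q) = 0.5 × 0.0058 + 0.5 × 0.0056 = 0.0057 nats

Unlike KL divergence, JSD is symmetric and bounded: 0 ≤ JSD ≤ log(2).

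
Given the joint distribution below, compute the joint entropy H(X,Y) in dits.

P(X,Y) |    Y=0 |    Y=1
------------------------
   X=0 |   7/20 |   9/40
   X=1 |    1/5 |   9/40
0.5909 dits

Joint entropy is H(X,Y) = -Σ_{x,y} p(x,y) log p(x,y).

Summing over all non-zero entries:
H(X,Y) = -[7/20·log_10(7/20) + 9/40·log_10(9/40) + 1/5·log_10(1/5) + 9/40·log_10(9/40)]
H(X,Y) = 0.5909 dits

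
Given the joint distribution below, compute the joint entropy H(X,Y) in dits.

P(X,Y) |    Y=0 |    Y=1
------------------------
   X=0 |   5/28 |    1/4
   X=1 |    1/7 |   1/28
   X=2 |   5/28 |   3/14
0.7335 dits

Joint entropy is H(X,Y) = -Σ_{x,y} p(x,y) log p(x,y).

Summing over all non-zero entries:
H(X,Y) = -[5/28·log_10(5/28) + 1/4·log_10(1/4) + 1/7·log_10(1/7) + 1/28·log_10(1/28) + 5/28·log_10(5/28) + 3/14·log_10(3/14)]
H(X,Y) = 0.7335 dits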